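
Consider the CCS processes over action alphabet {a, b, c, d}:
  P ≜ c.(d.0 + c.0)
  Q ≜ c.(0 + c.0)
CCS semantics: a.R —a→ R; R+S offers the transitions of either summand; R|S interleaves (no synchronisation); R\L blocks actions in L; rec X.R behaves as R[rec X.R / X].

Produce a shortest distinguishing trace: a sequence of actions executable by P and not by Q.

LTS(P): 3 reachable states
  p0 = c.(d.0 + c.0) has moves —c→ p1
  p1 = d.0 + c.0 has moves —c→ p2, —d→ p2
  p2 = 0 has moves deadlocked
LTS(Q): 3 reachable states
  q0 = c.(0 + c.0) has moves —c→ q1
  q1 = 0 + c.0 has moves —c→ q2
  q2 = 0 has moves deadlocked
Trace ⟨cd⟩ through P, begin at {p0}:
  step 1 (c): {p1}
  step 2 (d): {p2}
  ✓ P
Trace ⟨cd⟩ through Q, begin at {q0}:
  step 1 (c): {q1}
  step 2 (d): ∅  — Q cannot continue

cd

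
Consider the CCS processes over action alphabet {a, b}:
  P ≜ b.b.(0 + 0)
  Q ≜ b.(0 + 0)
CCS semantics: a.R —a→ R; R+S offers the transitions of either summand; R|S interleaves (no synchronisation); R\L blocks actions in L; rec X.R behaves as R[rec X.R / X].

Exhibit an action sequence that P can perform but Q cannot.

Reachable graph of P (3 states):
  s0 = b.b.(0 + 0) ⊢ =b=> s1
  s1 = b.(0 + 0) ⊢ =b=> s2
  s2 = 0 + 0 ⊢ stopped
Reachable graph of Q (2 states):
  t0 = b.(0 + 0) ⊢ =b=> t1
  t1 = 0 + 0 ⊢ stopped
Trace ⟨bb⟩ through P, begin at {s0}:
  step 1 (b): {s1}
  step 2 (b): {s2}
  P completes σ.
Trace ⟨bb⟩ through Q, begin at {t0}:
  step 1 (b): {t1}
  step 2 (b): ∅  — Q cannot continue

bb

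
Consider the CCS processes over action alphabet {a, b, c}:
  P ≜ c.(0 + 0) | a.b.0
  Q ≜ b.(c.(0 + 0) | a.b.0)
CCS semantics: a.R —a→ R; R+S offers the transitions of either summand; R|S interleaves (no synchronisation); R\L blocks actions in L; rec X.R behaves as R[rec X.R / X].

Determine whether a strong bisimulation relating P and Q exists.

P ≁ Q

LTS(P): 6 reachable states
  u0 = c.(0 + 0) | a.b.0 → -a-> u1, -c-> u2
  u1 = c.(0 + 0) | b.0 → -b-> u3, -c-> u4
  u2 = (0 + 0) | a.b.0 → -a-> u4
  u3 = c.(0 + 0) | 0 → -c-> u5
  u4 = (0 + 0) | b.0 → -b-> u5
  u5 = (0 + 0) | 0 → stopped
LTS(Q): 7 reachable states
  v0 = b.(c.(0 + 0) | a.b.0) → -b-> v1
  v1 = c.(0 + 0) | a.b.0 → -a-> v2, -c-> v3
  v2 = c.(0 + 0) | b.0 → -b-> v4, -c-> v5
  v3 = (0 + 0) | a.b.0 → -a-> v5
  v4 = c.(0 + 0) | 0 → -c-> v6
  v5 = (0 + 0) | b.0 → -b-> v6
  v6 = (0 + 0) | 0 → stopped
Bisimilarity quotient blocks:
  B0 = {u0, v1}
  B1 = {u2, v3}
  B2 = {u4, v5}
  B3 = {u5, v6}
  B4 = {u1, v2}
  B5 = {u3, v4}
  B6 = {v0}
u0 ∈ B0, v0 ∈ B6 → different blocks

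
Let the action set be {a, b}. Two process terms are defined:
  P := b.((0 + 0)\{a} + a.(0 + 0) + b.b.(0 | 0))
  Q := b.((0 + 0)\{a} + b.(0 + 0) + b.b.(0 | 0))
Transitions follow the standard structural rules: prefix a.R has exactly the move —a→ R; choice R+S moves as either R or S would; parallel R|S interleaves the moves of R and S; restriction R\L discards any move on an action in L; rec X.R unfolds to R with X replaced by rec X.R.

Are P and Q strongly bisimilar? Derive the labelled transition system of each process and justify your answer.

NO

LTS(P): 5 reachable states
  u0 = b.((0 + 0)\{a} + a.(0 + 0) + b.b.(0 | 0)) → —b→ u1
  u1 = (0 + 0)\{a} + a.(0 + 0) + b.b.(0 | 0) → —a→ u2, —b→ u3
  u2 = 0 + 0 → (no moves)
  u3 = b.(0 | 0) → —b→ u4
  u4 = 0 | 0 → (no moves)
LTS(Q): 5 reachable states
  v0 = b.((0 + 0)\{a} + b.(0 + 0) + b.b.(0 | 0)) → —b→ v1
  v1 = (0 + 0)\{a} + b.(0 + 0) + b.b.(0 | 0) → —b→ v2, —b→ v3
  v2 = 0 + 0 → (no moves)
  v3 = b.(0 | 0) → —b→ v4
  v4 = 0 | 0 → (no moves)
Bisimilarity quotient blocks:
  B0 = {u0}
  B1 = {u1}
  B2 = {u2, u4, v2, v4}
  B3 = {u3, v3}
  B4 = {v0}
  B5 = {v1}
u0 ∈ B0, v0 ∈ B4 → different blocks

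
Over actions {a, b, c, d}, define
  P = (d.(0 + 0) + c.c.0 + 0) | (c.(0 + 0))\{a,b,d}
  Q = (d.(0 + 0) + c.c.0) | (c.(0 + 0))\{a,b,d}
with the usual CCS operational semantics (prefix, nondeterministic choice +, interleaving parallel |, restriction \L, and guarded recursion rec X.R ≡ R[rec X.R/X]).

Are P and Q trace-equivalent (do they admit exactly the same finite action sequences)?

Reachable graph of P (8 states):
  u0 = (d.(0 + 0) + c.c.0 + 0) | (c.(0 + 0))\{a,b,d} ⊢ -c-> u1, -c-> u2, -d-> u3
  u1 = (d.(0 + 0) + c.c.0 + 0) | (0 + 0)\{a,b,d} ⊢ -c-> u4, -d-> u5
  u2 = c.0 | (c.(0 + 0))\{a,b,d} ⊢ -c-> u4, -c-> u6
  u3 = (0 + 0) | (c.(0 + 0))\{a,b,d} ⊢ -c-> u5
  u4 = c.0 | (0 + 0)\{a,b,d} ⊢ -c-> u7
  u5 = (0 + 0) | (0 + 0)\{a,b,d} ⊢ ∅
  u6 = 0 | (c.(0 + 0))\{a,b,d} ⊢ -c-> u7
  u7 = 0 | (0 + 0)\{a,b,d} ⊢ ∅
Reachable graph of Q (8 states):
  v0 = (d.(0 + 0) + c.c.0) | (c.(0 + 0))\{a,b,d} ⊢ -c-> v1, -c-> v2, -d-> v3
  v1 = (d.(0 + 0) + c.c.0) | (0 + 0)\{a,b,d} ⊢ -c-> v4, -d-> v5
  v2 = c.0 | (c.(0 + 0))\{a,b,d} ⊢ -c-> v4, -c-> v6
  v3 = (0 + 0) | (c.(0 + 0))\{a,b,d} ⊢ -c-> v5
  v4 = c.0 | (0 + 0)\{a,b,d} ⊢ -c-> v7
  v5 = (0 + 0) | (0 + 0)\{a,b,d} ⊢ ∅
  v6 = 0 | (c.(0 + 0))\{a,b,d} ⊢ -c-> v7
  v7 = 0 | (0 + 0)\{a,b,d} ⊢ ∅
Bisimilarity quotient blocks:
  B0 = {u0, v0}
  B1 = {u3, u4, u6, v3, v4, v6}
  B2 = {u5, u7, v5, v7}
  B3 = {u2, v2}
  B4 = {u1, v1}
u0 ∈ B0, v0 ∈ B0 → same block
Bisimilar ⇒ trace-equivalent.

traces(P) = traces(Q)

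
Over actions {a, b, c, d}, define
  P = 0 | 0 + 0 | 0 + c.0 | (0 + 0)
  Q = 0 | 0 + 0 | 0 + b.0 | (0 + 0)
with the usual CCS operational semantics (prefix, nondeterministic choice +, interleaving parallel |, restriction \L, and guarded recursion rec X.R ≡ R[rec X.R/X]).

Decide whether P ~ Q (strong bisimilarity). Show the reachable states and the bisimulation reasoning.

P's transition system — 2 states:
  u0 = 0 | 0 + 0 | 0 + c.0 | (0 + 0) ⊢ =c=> u1
  u1 = 0 | (0 + 0) ⊢ (no moves)
Q's transition system — 2 states:
  v0 = 0 | 0 + 0 | 0 + b.0 | (0 + 0) ⊢ =b=> v1
  v1 = 0 | (0 + 0) ⊢ (no moves)
Bisimilarity quotient blocks:
  B0 = {u0}
  B1 = {u1, v1}
  B2 = {v0}
u0 ∈ B0, v0 ∈ B2 → different blocks

P ≁ Q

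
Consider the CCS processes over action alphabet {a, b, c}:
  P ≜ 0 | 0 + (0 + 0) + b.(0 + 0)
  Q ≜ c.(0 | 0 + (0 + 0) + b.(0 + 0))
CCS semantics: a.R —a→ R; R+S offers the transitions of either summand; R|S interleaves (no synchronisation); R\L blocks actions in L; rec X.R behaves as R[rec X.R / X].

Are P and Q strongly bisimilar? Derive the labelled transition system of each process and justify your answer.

Reachable graph of P (2 states):
  m0 = 0 | 0 + (0 + 0) + b.(0 + 0) has moves =b=> m1
  m1 = 0 + 0 has moves ·
Reachable graph of Q (3 states):
  n0 = c.(0 | 0 + (0 + 0) + b.(0 + 0)) has moves =c=> n1
  n1 = 0 | 0 + (0 + 0) + b.(0 + 0) has moves =b=> n2
  n2 = 0 + 0 has moves ·
Bisimilarity quotient blocks:
  B0 = {m0, n1}
  B1 = {m1, n2}
  B2 = {n0}
m0 ∈ B0, n0 ∈ B2 → different blocks

not bisimilar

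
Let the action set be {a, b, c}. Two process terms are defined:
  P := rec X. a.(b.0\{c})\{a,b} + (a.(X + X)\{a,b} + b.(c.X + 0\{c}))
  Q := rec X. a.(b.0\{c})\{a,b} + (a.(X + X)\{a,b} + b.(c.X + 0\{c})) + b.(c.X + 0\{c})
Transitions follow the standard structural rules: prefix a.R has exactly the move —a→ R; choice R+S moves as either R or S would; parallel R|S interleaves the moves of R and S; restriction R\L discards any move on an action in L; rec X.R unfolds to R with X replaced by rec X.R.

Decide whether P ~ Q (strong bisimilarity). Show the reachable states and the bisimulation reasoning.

P's transition system — 4 states:
  s0 = rec X. a.(b.0\{c})\{a,b} + (a.(X + X)\{a,b} + b.(c.X + 0\{c})) ⊢ =a=> s1, =a=> s2, =b=> s3
  s1 = ((rec X. a.(b.0\{c})\{a,b} + (a.(X + X)\{a,b} + b.(c.X + 0\{c}))) + (rec X. a.(b.0\{c})\{a,b} + (a.(X + X)\{a,b} + b.(c.X + 0\{c}))))\{a,b} ⊢ stopped
  s2 = (b.0\{c})\{a,b} ⊢ stopped
  s3 = c.(rec X. a.(b.0\{c})\{a,b} + (a.(X + X)\{a,b} + b.(c.X + 0\{c}))) + 0\{c} ⊢ =c=> s0
Q's transition system — 4 states:
  t0 = rec X. a.(b.0\{c})\{a,b} + (a.(X + X)\{a,b} + b.(c.X + 0\{c})) + b.(c.X + 0\{c}) ⊢ =a=> t1, =a=> t2, =b=> t3
  t1 = ((rec X. a.(b.0\{c})\{a,b} + (a.(X + X)\{a,b} + b.(c.X + 0\{c})) + b.(c.X + 0\{c})) + (rec X. a.(b.0\{c})\{a,b} + (a.(X + X)\{a,b} + b.(c.X + 0\{c})) + b.(c.X + 0\{c})))\{a,b} ⊢ stopped
  t2 = (b.0\{c})\{a,b} ⊢ stopped
  t3 = c.(rec X. a.(b.0\{c})\{a,b} + (a.(X + X)\{a,b} + b.(c.X + 0\{c})) + b.(c.X + 0\{c})) + 0\{c} ⊢ =c=> t0
Coarsest stable partition (strong bisimilarity classes):
  B0 = {s0, t0}
  B1 = {s1, s2, t1, t2}
  B2 = {s3, t3}
s0 ∈ B0, t0 ∈ B0 → same block

YES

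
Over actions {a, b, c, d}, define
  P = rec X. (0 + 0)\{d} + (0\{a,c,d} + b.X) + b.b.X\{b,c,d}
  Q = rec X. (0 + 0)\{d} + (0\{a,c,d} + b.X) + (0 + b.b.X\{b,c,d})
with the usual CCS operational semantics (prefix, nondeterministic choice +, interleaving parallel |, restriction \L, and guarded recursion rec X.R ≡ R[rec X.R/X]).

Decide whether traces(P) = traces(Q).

YES

P's transition system — 3 states:
  u0 = rec X. (0 + 0)\{d} + (0\{a,c,d} + b.X) + b.b.X\{b,c,d} | ··b··> u0, ··b··> u1
  u1 = b.(rec X. (0 + 0)\{d} + (0\{a,c,d} + b.X) + b.b.X\{b,c,d})\{b,c,d} | ··b··> u2
  u2 = (rec X. (0 + 0)\{d} + (0\{a,c,d} + b.X) + b.b.X\{b,c,d})\{b,c,d} | ·
Q's transition system — 3 states:
  v0 = rec X. (0 + 0)\{d} + (0\{a,c,d} + b.X) + (0 + b.b.X\{b,c,d}) | ··b··> v0, ··b··> v1
  v1 = b.(rec X. (0 + 0)\{d} + (0\{a,c,d} + b.X) + (0 + b.b.X\{b,c,d}))\{b,c,d} | ··b··> v2
  v2 = (rec X. (0 + 0)\{d} + (0\{a,c,d} + b.X) + (0 + b.b.X\{b,c,d}))\{b,c,d} | ·
Partition-refinement fixed point:
  B0 = {u0, v0}
  B1 = {u1, v1}
  B2 = {u2, v2}
u0 ∈ B0, v0 ∈ B0 → same block
Bisimilar ⇒ trace-equivalent.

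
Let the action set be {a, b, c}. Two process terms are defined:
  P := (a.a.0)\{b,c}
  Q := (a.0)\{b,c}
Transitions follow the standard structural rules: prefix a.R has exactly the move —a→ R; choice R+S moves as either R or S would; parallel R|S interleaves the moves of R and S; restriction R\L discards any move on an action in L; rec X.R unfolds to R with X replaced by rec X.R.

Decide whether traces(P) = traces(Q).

NO — witness ⟨aa⟩

P's transition system — 3 states:
  m0 = (a.a.0)\{b,c} ⊢ --a--▸ m1
  m1 = (a.0)\{b,c} ⊢ --a--▸ m2
  m2 = 0\{b,c} ⊢ ∅
Q's transition system — 2 states:
  n0 = (a.0)\{b,c} ⊢ --a--▸ n1
  n1 = 0\{b,c} ⊢ ∅
Trace ⟨aa⟩ through P, begin at {m0}:
  after a @ step 1: {m1}
  after a @ step 2: {m2}
  — P admits the full trace.
Trace ⟨aa⟩ through Q, begin at {n0}:
  after a @ step 1: {n1}
  after a @ step 2: ∅ (Q stuck)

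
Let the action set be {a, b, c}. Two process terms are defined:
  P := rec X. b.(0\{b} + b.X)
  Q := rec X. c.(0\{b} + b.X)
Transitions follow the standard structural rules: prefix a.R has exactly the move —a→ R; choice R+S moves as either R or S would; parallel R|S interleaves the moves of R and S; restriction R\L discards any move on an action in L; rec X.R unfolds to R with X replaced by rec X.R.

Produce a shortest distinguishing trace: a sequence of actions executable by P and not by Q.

LTS(P): 2 reachable states
  s0 = rec X. b.(0\{b} + b.X) | =b=> s1
  s1 = 0\{b} + b.(rec X. b.(0\{b} + b.X)) | =b=> s0
LTS(Q): 2 reachable states
  t0 = rec X. c.(0\{b} + b.X) | =c=> t1
  t1 = 0\{b} + b.(rec X. c.(0\{b} + b.X)) | =b=> t0
Run σ = ⟨b⟩ on P: start {s0}
  after b @ step 1: {s1}
  P completes σ.
Run σ = ⟨b⟩ on Q: start {t0}
  after b @ step 1: ∅  — Q cannot continue

b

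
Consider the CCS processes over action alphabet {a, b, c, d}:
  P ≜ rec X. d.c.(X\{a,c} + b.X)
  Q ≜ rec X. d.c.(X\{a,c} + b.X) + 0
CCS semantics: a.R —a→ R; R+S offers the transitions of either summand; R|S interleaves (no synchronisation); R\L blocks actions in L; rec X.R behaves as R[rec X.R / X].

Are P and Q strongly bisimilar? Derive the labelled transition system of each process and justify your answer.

YES

P's transition system — 4 states:
  u0 = rec X. d.c.(X\{a,c} + b.X) has moves —d→ u1
  u1 = c.((rec X. d.c.(X\{a,c} + b.X))\{a,c} + b.(rec X. d.c.(X\{a,c} + b.X))) has moves —c→ u2
  u2 = (rec X. d.c.(X\{a,c} + b.X))\{a,c} + b.(rec X. d.c.(X\{a,c} + b.X)) has moves —b→ u0, —d→ u3
  u3 = (c.((rec X. d.c.(X\{a,c} + b.X))\{a,c} + b.(rec X. d.c.(X\{a,c} + b.X))))\{a,c} has moves ·
Q's transition system — 4 states:
  v0 = rec X. d.c.(X\{a,c} + b.X) + 0 has moves —d→ v1
  v1 = c.((rec X. d.c.(X\{a,c} + b.X) + 0)\{a,c} + b.(rec X. d.c.(X\{a,c} + b.X) + 0)) has moves —c→ v2
  v2 = (rec X. d.c.(X\{a,c} + b.X) + 0)\{a,c} + b.(rec X. d.c.(X\{a,c} + b.X) + 0) has moves —b→ v0, —d→ v3
  v3 = (c.((rec X. d.c.(X\{a,c} + b.X) + 0)\{a,c} + b.(rec X. d.c.(X\{a,c} + b.X) + 0)))\{a,c} has moves ·
Partition-refinement fixed point:
  B0 = {u0, v0}
  B1 = {u1, v1}
  B2 = {u2, v2}
  B3 = {u3, v3}
u0 ∈ B0, v0 ∈ B0 → same block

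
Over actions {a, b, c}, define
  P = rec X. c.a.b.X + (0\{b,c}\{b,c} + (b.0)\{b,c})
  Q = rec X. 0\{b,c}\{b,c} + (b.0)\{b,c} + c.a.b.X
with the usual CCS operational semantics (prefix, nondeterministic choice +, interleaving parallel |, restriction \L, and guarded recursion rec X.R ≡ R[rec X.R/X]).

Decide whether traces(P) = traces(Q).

YES

Reachable graph of P (3 states):
  p0 = rec X. c.a.b.X + (0\{b,c}\{b,c} + (b.0)\{b,c}) → =c=> p1
  p1 = a.b.(rec X. c.a.b.X + (0\{b,c}\{b,c} + (b.0)\{b,c})) → =a=> p2
  p2 = b.(rec X. c.a.b.X + (0\{b,c}\{b,c} + (b.0)\{b,c})) → =b=> p0
Reachable graph of Q (3 states):
  q0 = rec X. 0\{b,c}\{b,c} + (b.0)\{b,c} + c.a.b.X → =c=> q1
  q1 = a.b.(rec X. 0\{b,c}\{b,c} + (b.0)\{b,c} + c.a.b.X) → =a=> q2
  q2 = b.(rec X. 0\{b,c}\{b,c} + (b.0)\{b,c} + c.a.b.X) → =b=> q0
Partition-refinement fixed point:
  B0 = {p0, q0}
  B1 = {p1, q1}
  B2 = {p2, q2}
p0 ∈ B0, q0 ∈ B0 → same block
Bisimilar ⇒ trace-equivalent.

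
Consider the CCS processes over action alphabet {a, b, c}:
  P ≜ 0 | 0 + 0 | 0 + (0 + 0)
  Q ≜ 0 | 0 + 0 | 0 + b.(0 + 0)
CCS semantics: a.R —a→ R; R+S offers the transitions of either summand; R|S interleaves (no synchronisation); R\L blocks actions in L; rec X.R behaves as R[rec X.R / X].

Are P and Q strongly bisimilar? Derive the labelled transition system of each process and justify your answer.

not bisimilar

Reachable graph of P (1 states):
  s0 = 0 | 0 + 0 | 0 + (0 + 0) ⊢ (no moves)
Reachable graph of Q (2 states):
  t0 = 0 | 0 + 0 | 0 + b.(0 + 0) ⊢ -b-> t1
  t1 = 0 + 0 ⊢ (no moves)
Bisimilarity quotient blocks:
  B0 = {s0, t1}
  B1 = {t0}
s0 ∈ B0, t0 ∈ B1 → different blocks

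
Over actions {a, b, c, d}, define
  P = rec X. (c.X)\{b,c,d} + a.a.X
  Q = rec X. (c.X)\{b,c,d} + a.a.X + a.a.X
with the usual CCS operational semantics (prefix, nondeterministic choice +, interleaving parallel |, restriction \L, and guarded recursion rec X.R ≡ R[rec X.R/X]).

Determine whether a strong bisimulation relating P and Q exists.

Reachable graph of P (2 states):
  m0 = rec X. (c.X)\{b,c,d} + a.a.X ⊢ -a-> m1
  m1 = a.(rec X. (c.X)\{b,c,d} + a.a.X) ⊢ -a-> m0
Reachable graph of Q (2 states):
  n0 = rec X. (c.X)\{b,c,d} + a.a.X + a.a.X ⊢ -a-> n1
  n1 = a.(rec X. (c.X)\{b,c,d} + a.a.X + a.a.X) ⊢ -a-> n0
Bisimilarity quotient blocks:
  B0 = {m0, m1, n0, n1}
m0 ∈ B0, n0 ∈ B0 → same block

bisimilar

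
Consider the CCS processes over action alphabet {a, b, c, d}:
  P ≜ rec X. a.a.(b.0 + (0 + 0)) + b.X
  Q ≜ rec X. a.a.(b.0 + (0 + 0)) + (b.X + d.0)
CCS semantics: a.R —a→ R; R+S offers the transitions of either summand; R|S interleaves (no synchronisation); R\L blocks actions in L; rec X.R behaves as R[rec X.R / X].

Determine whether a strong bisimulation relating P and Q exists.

P ≁ Q

P's transition system — 4 states:
  m0 = rec X. a.a.(b.0 + (0 + 0)) + b.X → —a→ m1, —b→ m0
  m1 = a.(b.0 + (0 + 0)) → —a→ m2
  m2 = b.0 + (0 + 0) → —b→ m3
  m3 = 0 → deadlocked
Q's transition system — 4 states:
  n0 = rec X. a.a.(b.0 + (0 + 0)) + (b.X + d.0) → —a→ n1, —b→ n0, —d→ n2
  n1 = a.(b.0 + (0 + 0)) → —a→ n3
  n2 = 0 → deadlocked
  n3 = b.0 + (0 + 0) → —b→ n2
Coarsest stable partition (strong bisimilarity classes):
  B0 = {m0}
  B1 = {m1, n1}
  B2 = {m2, n3}
  B3 = {m3, n2}
  B4 = {n0}
m0 ∈ B0, n0 ∈ B4 → different blocks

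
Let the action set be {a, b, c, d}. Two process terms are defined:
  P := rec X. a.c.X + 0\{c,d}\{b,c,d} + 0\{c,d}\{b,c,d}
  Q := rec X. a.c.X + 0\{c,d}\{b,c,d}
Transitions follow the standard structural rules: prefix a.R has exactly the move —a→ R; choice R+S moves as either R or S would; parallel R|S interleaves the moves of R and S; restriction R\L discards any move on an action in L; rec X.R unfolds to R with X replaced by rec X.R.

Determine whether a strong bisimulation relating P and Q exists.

P ~ Q

P's transition system — 2 states:
  p0 = rec X. a.c.X + 0\{c,d}\{b,c,d} + 0\{c,d}\{b,c,d} → ··a··> p1
  p1 = c.(rec X. a.c.X + 0\{c,d}\{b,c,d} + 0\{c,d}\{b,c,d}) → ··c··> p0
Q's transition system — 2 states:
  q0 = rec X. a.c.X + 0\{c,d}\{b,c,d} → ··a··> q1
  q1 = c.(rec X. a.c.X + 0\{c,d}\{b,c,d}) → ··c··> q0
Bisimilarity quotient blocks:
  B0 = {p0, q0}
  B1 = {p1, q1}
p0 ∈ B0, q0 ∈ B0 → same block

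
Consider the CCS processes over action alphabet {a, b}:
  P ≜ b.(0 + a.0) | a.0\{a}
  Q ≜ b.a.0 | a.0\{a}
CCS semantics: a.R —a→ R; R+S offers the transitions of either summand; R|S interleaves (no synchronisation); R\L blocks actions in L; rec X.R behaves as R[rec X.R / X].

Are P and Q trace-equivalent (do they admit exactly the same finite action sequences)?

LTS(P): 6 reachable states
  m0 = b.(0 + a.0) | a.0\{a} → -a-> m1, -b-> m2
  m1 = b.(0 + a.0) | 0\{a} → -b-> m3
  m2 = (0 + a.0) | a.0\{a} → -a-> m3, -a-> m4
  m3 = (0 + a.0) | 0\{a} → -a-> m5
  m4 = 0 | a.0\{a} → -a-> m5
  m5 = 0 | 0\{a} → deadlocked
LTS(Q): 6 reachable states
  n0 = b.a.0 | a.0\{a} → -a-> n1, -b-> n2
  n1 = b.a.0 | 0\{a} → -b-> n3
  n2 = a.0 | a.0\{a} → -a-> n3, -a-> n4
  n3 = a.0 | 0\{a} → -a-> n5
  n4 = 0 | a.0\{a} → -a-> n5
  n5 = 0 | 0\{a} → deadlocked
Coarsest stable partition (strong bisimilarity classes):
  B0 = {m0, n0}
  B1 = {m1, n1}
  B2 = {m3, m4, n3, n4}
  B3 = {m5, n5}
  B4 = {m2, n2}
m0 ∈ B0, n0 ∈ B0 → same block
Bisimilar ⇒ trace-equivalent.

trace-equivalent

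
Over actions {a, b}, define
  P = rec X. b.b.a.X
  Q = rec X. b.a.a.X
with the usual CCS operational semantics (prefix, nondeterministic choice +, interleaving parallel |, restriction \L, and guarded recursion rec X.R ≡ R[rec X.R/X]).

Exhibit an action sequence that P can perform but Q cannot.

bb

Reachable graph of P (3 states):
  m0 = rec X. b.b.a.X has moves —b→ m1
  m1 = b.a.(rec X. b.b.a.X) has moves —b→ m2
  m2 = a.(rec X. b.b.a.X) has moves —a→ m0
Reachable graph of Q (3 states):
  n0 = rec X. b.a.a.X has moves —b→ n1
  n1 = a.a.(rec X. b.a.a.X) has moves —a→ n2
  n2 = a.(rec X. b.a.a.X) has moves —a→ n0
Executing bb from P (initial set {m0}):
  step 1 (b): {m1}
  step 2 (b): {m2}
  ✓ P
Executing bb from Q (initial set {n0}):
  step 1 (b): {n1}
  step 2 (b): ∅ (Q stuck)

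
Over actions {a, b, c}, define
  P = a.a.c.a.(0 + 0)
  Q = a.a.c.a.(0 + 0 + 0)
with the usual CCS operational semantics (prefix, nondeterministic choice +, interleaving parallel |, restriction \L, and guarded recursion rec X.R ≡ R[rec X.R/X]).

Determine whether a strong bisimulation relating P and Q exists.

YES

P's transition system — 5 states:
  p0 = a.a.c.a.(0 + 0) ⊢ ··a··> p1
  p1 = a.c.a.(0 + 0) ⊢ ··a··> p2
  p2 = c.a.(0 + 0) ⊢ ··c··> p3
  p3 = a.(0 + 0) ⊢ ··a··> p4
  p4 = 0 + 0 ⊢ stopped
Q's transition system — 5 states:
  q0 = a.a.c.a.(0 + 0 + 0) ⊢ ··a··> q1
  q1 = a.c.a.(0 + 0 + 0) ⊢ ··a··> q2
  q2 = c.a.(0 + 0 + 0) ⊢ ··c··> q3
  q3 = a.(0 + 0 + 0) ⊢ ··a··> q4
  q4 = 0 + 0 + 0 ⊢ stopped
Partition-refinement fixed point:
  B0 = {p0, q0}
  B1 = {p1, q1}
  B2 = {p2, q2}
  B3 = {p3, q3}
  B4 = {p4, q4}
p0 ∈ B0, q0 ∈ B0 → same block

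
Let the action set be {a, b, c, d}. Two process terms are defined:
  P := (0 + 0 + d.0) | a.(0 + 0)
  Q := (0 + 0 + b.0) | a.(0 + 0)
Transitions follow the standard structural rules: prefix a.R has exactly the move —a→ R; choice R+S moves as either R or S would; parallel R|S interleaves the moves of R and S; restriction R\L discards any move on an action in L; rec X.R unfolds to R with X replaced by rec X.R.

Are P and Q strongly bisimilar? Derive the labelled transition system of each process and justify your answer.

NO

LTS(P): 4 reachable states
  m0 = (0 + 0 + d.0) | a.(0 + 0) :: --a--▸ m1, --d--▸ m2
  m1 = (0 + 0 + d.0) | (0 + 0) :: --d--▸ m3
  m2 = 0 | a.(0 + 0) :: --a--▸ m3
  m3 = 0 | (0 + 0) :: deadlocked
LTS(Q): 4 reachable states
  n0 = (0 + 0 + b.0) | a.(0 + 0) :: --a--▸ n1, --b--▸ n2
  n1 = (0 + 0 + b.0) | (0 + 0) :: --b--▸ n3
  n2 = 0 | a.(0 + 0) :: --a--▸ n3
  n3 = 0 | (0 + 0) :: deadlocked
Coarsest stable partition (strong bisimilarity classes):
  B0 = {m0}
  B1 = {m1}
  B2 = {m3, n3}
  B3 = {m2, n2}
  B4 = {n0}
  B5 = {n1}
m0 ∈ B0, n0 ∈ B4 → different blocks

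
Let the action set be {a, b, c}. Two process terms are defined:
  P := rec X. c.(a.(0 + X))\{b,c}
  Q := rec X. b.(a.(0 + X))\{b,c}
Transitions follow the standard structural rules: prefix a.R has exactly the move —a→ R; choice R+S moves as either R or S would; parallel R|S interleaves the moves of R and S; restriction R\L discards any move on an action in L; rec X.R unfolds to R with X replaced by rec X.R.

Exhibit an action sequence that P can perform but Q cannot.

Reachable graph of P (3 states):
  m0 = rec X. c.(a.(0 + X))\{b,c} | --c--▸ m1
  m1 = (a.(0 + (rec X. c.(a.(0 + X))\{b,c})))\{b,c} | --a--▸ m2
  m2 = (0 + (rec X. c.(a.(0 + X))\{b,c}))\{b,c} | ∅
Reachable graph of Q (3 states):
  n0 = rec X. b.(a.(0 + X))\{b,c} | --b--▸ n1
  n1 = (a.(0 + (rec X. b.(a.(0 + X))\{b,c})))\{b,c} | --a--▸ n2
  n2 = (0 + (rec X. b.(a.(0 + X))\{b,c}))\{b,c} | ∅
Run σ = ⟨c⟩ on P: start {m0}
  after c @ step 1: {m1}
  ✓ P
Run σ = ⟨c⟩ on Q: start {n0}
  after c @ step 1: no successor for Q

c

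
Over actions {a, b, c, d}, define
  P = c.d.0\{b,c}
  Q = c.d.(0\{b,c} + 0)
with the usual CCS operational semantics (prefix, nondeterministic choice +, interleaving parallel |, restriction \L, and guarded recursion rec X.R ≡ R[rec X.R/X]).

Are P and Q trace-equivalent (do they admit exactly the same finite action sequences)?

trace-equivalent

P's transition system — 3 states:
  m0 = c.d.0\{b,c} :: —c→ m1
  m1 = d.0\{b,c} :: —d→ m2
  m2 = 0\{b,c} :: stopped
Q's transition system — 3 states:
  n0 = c.d.(0\{b,c} + 0) :: —c→ n1
  n1 = d.(0\{b,c} + 0) :: —d→ n2
  n2 = 0\{b,c} + 0 :: stopped
Partition-refinement fixed point:
  B0 = {m0, n0}
  B1 = {m1, n1}
  B2 = {m2, n2}
m0 ∈ B0, n0 ∈ B0 → same block
Bisimilar ⇒ trace-equivalent.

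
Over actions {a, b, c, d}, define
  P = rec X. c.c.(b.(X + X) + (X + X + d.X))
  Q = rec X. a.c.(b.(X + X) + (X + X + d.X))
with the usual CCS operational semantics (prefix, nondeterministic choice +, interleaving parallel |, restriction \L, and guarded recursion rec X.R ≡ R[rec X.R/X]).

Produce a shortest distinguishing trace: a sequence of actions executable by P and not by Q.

P's transition system — 4 states:
  s0 = rec X. c.c.(b.(X + X) + (X + X + d.X)) → ··c··> s1
  s1 = c.(b.((rec X. c.c.(b.(X + X) + (X + X + d.X))) + (rec X. c.c.(b.(X + X) + (X + X + d.X)))) + ((rec X. c.c.(b.(X + X) + (X + X + d.X))) + (rec X. c.c.(b.(X + X) + (X + X + d.X))) + d.(rec X. c.c.(b.(X + X) + (X + X + d.X))))) → ··c··> s2
  s2 = b.((rec X. c.c.(b.(X + X) + (X + X + d.X))) + (rec X. c.c.(b.(X + X) + (X + X + d.X)))) + ((rec X. c.c.(b.(X + X) + (X + X + d.X))) + (rec X. c.c.(b.(X + X) + (X + X + d.X))) + d.(rec X. c.c.(b.(X + X) + (X + X + d.X)))) → ··b··> s3, ··c··> s1, ··d··> s0
  s3 = (rec X. c.c.(b.(X + X) + (X + X + d.X))) + (rec X. c.c.(b.(X + X) + (X + X + d.X))) → ··c··> s1
Q's transition system — 4 states:
  t0 = rec X. a.c.(b.(X + X) + (X + X + d.X)) → ··a··> t1
  t1 = c.(b.((rec X. a.c.(b.(X + X) + (X + X + d.X))) + (rec X. a.c.(b.(X + X) + (X + X + d.X)))) + ((rec X. a.c.(b.(X + X) + (X + X + d.X))) + (rec X. a.c.(b.(X + X) + (X + X + d.X))) + d.(rec X. a.c.(b.(X + X) + (X + X + d.X))))) → ··c··> t2
  t2 = b.((rec X. a.c.(b.(X + X) + (X + X + d.X))) + (rec X. a.c.(b.(X + X) + (X + X + d.X)))) + ((rec X. a.c.(b.(X + X) + (X + X + d.X))) + (rec X. a.c.(b.(X + X) + (X + X + d.X))) + d.(rec X. a.c.(b.(X + X) + (X + X + d.X)))) → ··a··> t1, ··b··> t3, ··d··> t0
  t3 = (rec X. a.c.(b.(X + X) + (X + X + d.X))) + (rec X. a.c.(b.(X + X) + (X + X + d.X))) → ··a··> t1
Executing c from P (initial set {s0}):
  [1] c ⇒ {s1}
  ✓ P
Executing c from Q (initial set {t0}):
  [1] c ⇒ ∅ (Q stuck)

c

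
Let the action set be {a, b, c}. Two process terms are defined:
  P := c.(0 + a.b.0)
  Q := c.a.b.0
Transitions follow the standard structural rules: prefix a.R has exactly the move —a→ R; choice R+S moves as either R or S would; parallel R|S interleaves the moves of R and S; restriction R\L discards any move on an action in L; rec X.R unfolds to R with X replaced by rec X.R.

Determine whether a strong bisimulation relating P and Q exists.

bisimilar

Reachable graph of P (4 states):
  u0 = c.(0 + a.b.0) has moves ··c··> u1
  u1 = 0 + a.b.0 has moves ··a··> u2
  u2 = b.0 has moves ··b··> u3
  u3 = 0 has moves ∅
Reachable graph of Q (4 states):
  v0 = c.a.b.0 has moves ··c··> v1
  v1 = a.b.0 has moves ··a··> v2
  v2 = b.0 has moves ··b··> v3
  v3 = 0 has moves ∅
Bisimilarity quotient blocks:
  B0 = {u0, v0}
  B1 = {u1, v1}
  B2 = {u2, v2}
  B3 = {u3, v3}
u0 ∈ B0, v0 ∈ B0 → same block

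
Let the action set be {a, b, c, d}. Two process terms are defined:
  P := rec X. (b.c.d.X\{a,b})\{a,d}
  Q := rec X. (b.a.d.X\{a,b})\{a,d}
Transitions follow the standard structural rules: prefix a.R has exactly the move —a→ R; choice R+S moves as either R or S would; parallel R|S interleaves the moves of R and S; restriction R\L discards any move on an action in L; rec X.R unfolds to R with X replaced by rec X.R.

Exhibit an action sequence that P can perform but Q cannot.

Reachable graph of P (3 states):
  u0 = rec X. (b.c.d.X\{a,b})\{a,d} | —b→ u1
  u1 = (c.d.(rec X. (b.c.d.X\{a,b})\{a,d})\{a,b})\{a,d} | —c→ u2
  u2 = (d.(rec X. (b.c.d.X\{a,b})\{a,d})\{a,b})\{a,d} | ·
Reachable graph of Q (2 states):
  v0 = rec X. (b.a.d.X\{a,b})\{a,d} | —b→ v1
  v1 = (a.d.(rec X. (b.a.d.X\{a,b})\{a,d})\{a,b})\{a,d} | ·
Run σ = ⟨bc⟩ on P: start {u0}
  step 1 (b): {u1}
  step 2 (c): {u2}
  — P admits the full trace.
Run σ = ⟨bc⟩ on Q: start {v0}
  step 1 (b): {v1}
  step 2 (c): ∅  — Q cannot continue

bc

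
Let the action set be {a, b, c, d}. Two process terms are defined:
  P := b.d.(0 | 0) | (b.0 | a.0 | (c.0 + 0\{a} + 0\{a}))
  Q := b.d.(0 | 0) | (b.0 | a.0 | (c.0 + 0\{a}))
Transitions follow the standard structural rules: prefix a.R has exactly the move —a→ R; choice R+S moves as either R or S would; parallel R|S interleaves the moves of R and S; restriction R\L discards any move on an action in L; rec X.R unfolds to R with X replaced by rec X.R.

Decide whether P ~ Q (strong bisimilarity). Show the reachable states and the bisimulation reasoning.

bisimilar

LTS(P): 24 reachable states
  u0 = b.d.(0 | 0) | (b.0 | a.0 | (c.0 + 0\{a} + 0\{a})) → -a-> u1, -b-> u2, -b-> u3, -c-> u4
  u1 = b.d.(0 | 0) | (b.0 | 0 | (c.0 + 0\{a} + 0\{a})) → -b-> u5, -b-> u6, -c-> u7
  u2 = b.d.(0 | 0) | (0 | a.0 | (c.0 + 0\{a} + 0\{a})) → -a-> u5, -b-> u8, -c-> u9
  u3 = d.(0 | 0) | (b.0 | a.0 | (c.0 + 0\{a} + 0\{a})) → -a-> u6, -b-> u8, -c-> u10, -d-> u11
  u4 = b.d.(0 | 0) | (b.0 | a.0 | 0) → -a-> u7, -b-> u10, -b-> u9
  u5 = b.d.(0 | 0) | (0 | 0 | (c.0 + 0\{a} + 0\{a})) → -b-> u12, -c-> u13
  u6 = d.(0 | 0) | (b.0 | 0 | (c.0 + 0\{a} + 0\{a})) → -b-> u12, -c-> u14, -d-> u15
  u7 = b.d.(0 | 0) | (b.0 | 0 | 0) → -b-> u13, -b-> u14
  u8 = d.(0 | 0) | (0 | a.0 | (c.0 + 0\{a} + 0\{a})) → -a-> u12, -c-> u16, -d-> u17
  u9 = b.d.(0 | 0) | (0 | a.0 | 0) → -a-> u13, -b-> u16
  u10 = d.(0 | 0) | (b.0 | a.0 | 0) → -a-> u14, -b-> u16, -d-> u18
  u11 = 0 | 0 | (b.0 | a.0 | (c.0 + 0\{a} + 0\{a})) → -a-> u15, -b-> u17, -c-> u18
  u12 = d.(0 | 0) | (0 | 0 | (c.0 + 0\{a} + 0\{a})) → -c-> u19, -d-> u20
  u13 = b.d.(0 | 0) | (0 | 0 | 0) → -b-> u19
  u14 = d.(0 | 0) | (b.0 | 0 | 0) → -b-> u19, -d-> u21
  u15 = 0 | 0 | (b.0 | 0 | (c.0 + 0\{a} + 0\{a})) → -b-> u20, -c-> u21
  u16 = d.(0 | 0) | (0 | a.0 | 0) → -a-> u19, -d-> u22
  u17 = 0 | 0 | (0 | a.0 | (c.0 + 0\{a} + 0\{a})) → -a-> u20, -c-> u22
  u18 = 0 | 0 | (b.0 | a.0 | 0) → -a-> u21, -b-> u22
  u19 = d.(0 | 0) | (0 | 0 | 0) → -d-> u23
  u20 = 0 | 0 | (0 | 0 | (c.0 + 0\{a} + 0\{a})) → -c-> u23
  u21 = 0 | 0 | (b.0 | 0 | 0) → -b-> u23
  u22 = 0 | 0 | (0 | a.0 | 0) → -a-> u23
  u23 = 0 | 0 | (0 | 0 | 0) → deadlocked
LTS(Q): 24 reachable states
  v0 = b.d.(0 | 0) | (b.0 | a.0 | (c.0 + 0\{a})) → -a-> v1, -b-> v2, -b-> v3, -c-> v4
  v1 = b.d.(0 | 0) | (b.0 | 0 | (c.0 + 0\{a})) → -b-> v5, -b-> v6, -c-> v7
  v2 = b.d.(0 | 0) | (0 | a.0 | (c.0 + 0\{a})) → -a-> v5, -b-> v8, -c-> v9
  v3 = d.(0 | 0) | (b.0 | a.0 | (c.0 + 0\{a})) → -a-> v6, -b-> v8, -c-> v10, -d-> v11
  v4 = b.d.(0 | 0) | (b.0 | a.0 | 0) → -a-> v7, -b-> v10, -b-> v9
  v5 = b.d.(0 | 0) | (0 | 0 | (c.0 + 0\{a})) → -b-> v12, -c-> v13
  v6 = d.(0 | 0) | (b.0 | 0 | (c.0 + 0\{a})) → -b-> v12, -c-> v14, -d-> v15
  v7 = b.d.(0 | 0) | (b.0 | 0 | 0) → -b-> v13, -b-> v14
  v8 = d.(0 | 0) | (0 | a.0 | (c.0 + 0\{a})) → -a-> v12, -c-> v16, -d-> v17
  v9 = b.d.(0 | 0) | (0 | a.0 | 0) → -a-> v13, -b-> v16
  v10 = d.(0 | 0) | (b.0 | a.0 | 0) → -a-> v14, -b-> v16, -d-> v18
  v11 = 0 | 0 | (b.0 | a.0 | (c.0 + 0\{a})) → -a-> v15, -b-> v17, -c-> v18
  v12 = d.(0 | 0) | (0 | 0 | (c.0 + 0\{a})) → -c-> v19, -d-> v20
  v13 = b.d.(0 | 0) | (0 | 0 | 0) → -b-> v19
  v14 = d.(0 | 0) | (b.0 | 0 | 0) → -b-> v19, -d-> v21
  v15 = 0 | 0 | (b.0 | 0 | (c.0 + 0\{a})) → -b-> v20, -c-> v21
  v16 = d.(0 | 0) | (0 | a.0 | 0) → -a-> v19, -d-> v22
  v17 = 0 | 0 | (0 | a.0 | (c.0 + 0\{a})) → -a-> v20, -c-> v22
  v18 = 0 | 0 | (b.0 | a.0 | 0) → -a-> v21, -b-> v22
  v19 = d.(0 | 0) | (0 | 0 | 0) → -d-> v23
  v20 = 0 | 0 | (0 | 0 | (c.0 + 0\{a})) → -c-> v23
  v21 = 0 | 0 | (b.0 | 0 | 0) → -b-> v23
  v22 = 0 | 0 | (0 | a.0 | 0) → -a-> v23
  v23 = 0 | 0 | (0 | 0 | 0) → deadlocked
Bisimilarity quotient blocks:
  B0 = {u0, v0}
  B1 = {u2, v2}
  B2 = {u5, v5}
  B3 = {u12, v12}
  B4 = {u20, v20}
  B5 = {u23, v23}
  B6 = {u19, v19}
  B7 = {u13, v13}
  B8 = {u9, v9}
  B9 = {u16, v16}
  B10 = {u22, v22}
  B11 = {u8, v8}
  B12 = {u17, v17}
  B13 = {u4, v4}
  B14 = {u10, v10}
  B15 = {u14, v14}
  B16 = {u21, v21}
  B17 = {u18, v18}
  B18 = {u7, v7}
  B19 = {u1, v1}
  B20 = {u6, v6}
  B21 = {u15, v15}
  B22 = {u3, v3}
  B23 = {u11, v11}
u0 ∈ B0, v0 ∈ B0 → same block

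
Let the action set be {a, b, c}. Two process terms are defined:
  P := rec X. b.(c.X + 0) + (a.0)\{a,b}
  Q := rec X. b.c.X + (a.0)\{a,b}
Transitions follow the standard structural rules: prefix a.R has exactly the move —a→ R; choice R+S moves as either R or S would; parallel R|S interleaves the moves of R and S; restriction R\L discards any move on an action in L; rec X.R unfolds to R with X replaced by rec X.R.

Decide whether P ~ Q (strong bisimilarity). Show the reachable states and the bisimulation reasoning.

YES

Reachable graph of P (2 states):
  s0 = rec X. b.(c.X + 0) + (a.0)\{a,b} | --b--▸ s1
  s1 = c.(rec X. b.(c.X + 0) + (a.0)\{a,b}) + 0 | --c--▸ s0
Reachable graph of Q (2 states):
  t0 = rec X. b.c.X + (a.0)\{a,b} | --b--▸ t1
  t1 = c.(rec X. b.c.X + (a.0)\{a,b}) | --c--▸ t0
Partition-refinement fixed point:
  B0 = {s0, t0}
  B1 = {s1, t1}
s0 ∈ B0, t0 ∈ B0 → same block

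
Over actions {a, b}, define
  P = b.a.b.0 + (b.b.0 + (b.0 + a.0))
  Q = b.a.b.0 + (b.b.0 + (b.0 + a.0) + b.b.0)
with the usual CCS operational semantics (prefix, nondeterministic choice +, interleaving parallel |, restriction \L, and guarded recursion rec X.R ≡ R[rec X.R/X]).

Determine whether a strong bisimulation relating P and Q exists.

bisimilar

P's transition system — 4 states:
  s0 = b.a.b.0 + (b.b.0 + (b.0 + a.0)) ⊢ --a--▸ s1, --b--▸ s1, --b--▸ s2, --b--▸ s3
  s1 = 0 ⊢ ∅
  s2 = a.b.0 ⊢ --a--▸ s3
  s3 = b.0 ⊢ --b--▸ s1
Q's transition system — 4 states:
  t0 = b.a.b.0 + (b.b.0 + (b.0 + a.0) + b.b.0) ⊢ --a--▸ t1, --b--▸ t1, --b--▸ t2, --b--▸ t3
  t1 = 0 ⊢ ∅
  t2 = a.b.0 ⊢ --a--▸ t3
  t3 = b.0 ⊢ --b--▸ t1
Coarsest stable partition (strong bisimilarity classes):
  B0 = {s0, t0}
  B1 = {s1, t1}
  B2 = {s3, t3}
  B3 = {s2, t2}
s0 ∈ B0, t0 ∈ B0 → same block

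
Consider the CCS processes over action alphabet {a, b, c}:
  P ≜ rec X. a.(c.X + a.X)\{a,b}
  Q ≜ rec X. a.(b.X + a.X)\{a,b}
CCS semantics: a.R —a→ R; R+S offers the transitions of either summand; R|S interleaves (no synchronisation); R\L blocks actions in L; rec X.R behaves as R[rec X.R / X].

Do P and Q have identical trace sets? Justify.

NO — witness ⟨ac⟩

Reachable graph of P (3 states):
  s0 = rec X. a.(c.X + a.X)\{a,b} :: —a→ s1
  s1 = (c.(rec X. a.(c.X + a.X)\{a,b}) + a.(rec X. a.(c.X + a.X)\{a,b}))\{a,b} :: —c→ s2
  s2 = (rec X. a.(c.X + a.X)\{a,b})\{a,b} :: stopped
Reachable graph of Q (2 states):
  t0 = rec X. a.(b.X + a.X)\{a,b} :: —a→ t1
  t1 = (b.(rec X. a.(b.X + a.X)\{a,b}) + a.(rec X. a.(b.X + a.X)\{a,b}))\{a,b} :: stopped
Trace ⟨ac⟩ through P, begin at {s0}:
  step 1 (a): {s1}
  step 2 (c): {s2}
  P completes σ.
Trace ⟨ac⟩ through Q, begin at {t0}:
  step 1 (a): {t1}
  step 2 (c): ∅ (Q stuck)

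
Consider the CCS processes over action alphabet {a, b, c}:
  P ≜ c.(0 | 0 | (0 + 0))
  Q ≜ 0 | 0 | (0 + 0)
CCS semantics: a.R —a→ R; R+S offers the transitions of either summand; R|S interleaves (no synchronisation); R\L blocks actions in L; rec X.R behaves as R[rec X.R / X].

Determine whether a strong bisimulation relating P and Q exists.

NO

LTS(P): 2 reachable states
  u0 = c.(0 | 0 | (0 + 0)) has moves ··c··> u1
  u1 = 0 | 0 | (0 + 0) has moves deadlocked
LTS(Q): 1 reachable states
  v0 = 0 | 0 | (0 + 0) has moves deadlocked
Coarsest stable partition (strong bisimilarity classes):
  B0 = {u0}
  B1 = {u1, v0}
u0 ∈ B0, v0 ∈ B1 → different blocks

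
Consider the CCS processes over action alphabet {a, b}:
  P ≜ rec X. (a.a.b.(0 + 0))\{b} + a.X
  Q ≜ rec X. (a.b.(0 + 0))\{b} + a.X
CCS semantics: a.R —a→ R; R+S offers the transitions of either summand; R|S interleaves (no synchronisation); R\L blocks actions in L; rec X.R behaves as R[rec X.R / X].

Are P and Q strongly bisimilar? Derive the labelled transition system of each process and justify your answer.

LTS(P): 3 reachable states
  s0 = rec X. (a.a.b.(0 + 0))\{b} + a.X → -a-> s0, -a-> s1
  s1 = (a.b.(0 + 0))\{b} → -a-> s2
  s2 = (b.(0 + 0))\{b} → (no moves)
LTS(Q): 2 reachable states
  t0 = rec X. (a.b.(0 + 0))\{b} + a.X → -a-> t0, -a-> t1
  t1 = (b.(0 + 0))\{b} → (no moves)
Coarsest stable partition (strong bisimilarity classes):
  B0 = {s0}
  B1 = {s1}
  B2 = {s2, t1}
  B3 = {t0}
s0 ∈ B0, t0 ∈ B3 → different blocks

not bisimilar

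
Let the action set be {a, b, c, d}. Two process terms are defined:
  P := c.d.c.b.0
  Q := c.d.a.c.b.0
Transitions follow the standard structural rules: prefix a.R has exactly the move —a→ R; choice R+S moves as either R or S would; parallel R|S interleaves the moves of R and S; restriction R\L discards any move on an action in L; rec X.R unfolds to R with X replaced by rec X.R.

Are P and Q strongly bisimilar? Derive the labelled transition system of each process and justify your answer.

NO

Reachable graph of P (5 states):
  u0 = c.d.c.b.0 ⊢ =c=> u1
  u1 = d.c.b.0 ⊢ =d=> u2
  u2 = c.b.0 ⊢ =c=> u3
  u3 = b.0 ⊢ =b=> u4
  u4 = 0 ⊢ stopped
Reachable graph of Q (6 states):
  v0 = c.d.a.c.b.0 ⊢ =c=> v1
  v1 = d.a.c.b.0 ⊢ =d=> v2
  v2 = a.c.b.0 ⊢ =a=> v3
  v3 = c.b.0 ⊢ =c=> v4
  v4 = b.0 ⊢ =b=> v5
  v5 = 0 ⊢ stopped
Partition-refinement fixed point:
  B0 = {u0}
  B1 = {u1}
  B2 = {u2, v3}
  B3 = {u3, v4}
  B4 = {u4, v5}
  B5 = {v0}
  B6 = {v1}
  B7 = {v2}
u0 ∈ B0, v0 ∈ B5 → different blocks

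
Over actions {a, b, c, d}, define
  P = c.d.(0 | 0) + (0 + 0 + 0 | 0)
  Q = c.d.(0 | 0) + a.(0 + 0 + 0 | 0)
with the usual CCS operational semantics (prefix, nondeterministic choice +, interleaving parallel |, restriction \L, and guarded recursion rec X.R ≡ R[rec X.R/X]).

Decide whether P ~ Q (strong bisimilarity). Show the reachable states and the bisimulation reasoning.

Reachable graph of P (3 states):
  s0 = c.d.(0 | 0) + (0 + 0 + 0 | 0) | -c-> s1
  s1 = d.(0 | 0) | -d-> s2
  s2 = 0 | 0 | (no moves)
Reachable graph of Q (4 states):
  t0 = c.d.(0 | 0) + a.(0 + 0 + 0 | 0) | -a-> t1, -c-> t2
  t1 = 0 + 0 + 0 | 0 | (no moves)
  t2 = d.(0 | 0) | -d-> t3
  t3 = 0 | 0 | (no moves)
Coarsest stable partition (strong bisimilarity classes):
  B0 = {s0}
  B1 = {s1, t2}
  B2 = {s2, t1, t3}
  B3 = {t0}
s0 ∈ B0, t0 ∈ B3 → different blocks

NO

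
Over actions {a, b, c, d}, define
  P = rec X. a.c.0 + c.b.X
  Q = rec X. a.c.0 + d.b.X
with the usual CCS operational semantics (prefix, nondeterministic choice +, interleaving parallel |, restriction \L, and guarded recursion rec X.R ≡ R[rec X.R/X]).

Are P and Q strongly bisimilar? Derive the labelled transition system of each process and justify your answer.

not bisimilar

LTS(P): 4 reachable states
  m0 = rec X. a.c.0 + c.b.X ⊢ --a--▸ m1, --c--▸ m2
  m1 = c.0 ⊢ --c--▸ m3
  m2 = b.(rec X. a.c.0 + c.b.X) ⊢ --b--▸ m0
  m3 = 0 ⊢ ·
LTS(Q): 4 reachable states
  n0 = rec X. a.c.0 + d.b.X ⊢ --a--▸ n1, --d--▸ n2
  n1 = c.0 ⊢ --c--▸ n3
  n2 = b.(rec X. a.c.0 + d.b.X) ⊢ --b--▸ n0
  n3 = 0 ⊢ ·
Partition-refinement fixed point:
  B0 = {m0}
  B1 = {m2}
  B2 = {m1, n1}
  B3 = {m3, n3}
  B4 = {n0}
  B5 = {n2}
m0 ∈ B0, n0 ∈ B4 → different blocks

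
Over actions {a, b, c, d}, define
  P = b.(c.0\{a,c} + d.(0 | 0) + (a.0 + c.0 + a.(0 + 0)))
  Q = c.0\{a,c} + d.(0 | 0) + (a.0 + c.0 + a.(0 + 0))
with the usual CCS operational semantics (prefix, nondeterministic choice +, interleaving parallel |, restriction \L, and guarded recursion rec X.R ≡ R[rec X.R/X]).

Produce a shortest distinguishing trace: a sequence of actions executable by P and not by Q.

P's transition system — 6 states:
  p0 = b.(c.0\{a,c} + d.(0 | 0) + (a.0 + c.0 + a.(0 + 0))) has moves -b-> p1
  p1 = c.0\{a,c} + d.(0 | 0) + (a.0 + c.0 + a.(0 + 0)) has moves -a-> p2, -a-> p3, -c-> p2, -c-> p4, -d-> p5
  p2 = 0 has moves (no moves)
  p3 = 0 + 0 has moves (no moves)
  p4 = 0\{a,c} has moves (no moves)
  p5 = 0 | 0 has moves (no moves)
Q's transition system — 5 states:
  q0 = c.0\{a,c} + d.(0 | 0) + (a.0 + c.0 + a.(0 + 0)) has moves -a-> q1, -a-> q2, -c-> q1, -c-> q3, -d-> q4
  q1 = 0 has moves (no moves)
  q2 = 0 + 0 has moves (no moves)
  q3 = 0\{a,c} has moves (no moves)
  q4 = 0 | 0 has moves (no moves)
Trace ⟨b⟩ through P, begin at {p0}:
  step 1 (b): {p1}
  — P admits the full trace.
Trace ⟨b⟩ through Q, begin at {q0}:
  step 1 (b): no successor for Q

b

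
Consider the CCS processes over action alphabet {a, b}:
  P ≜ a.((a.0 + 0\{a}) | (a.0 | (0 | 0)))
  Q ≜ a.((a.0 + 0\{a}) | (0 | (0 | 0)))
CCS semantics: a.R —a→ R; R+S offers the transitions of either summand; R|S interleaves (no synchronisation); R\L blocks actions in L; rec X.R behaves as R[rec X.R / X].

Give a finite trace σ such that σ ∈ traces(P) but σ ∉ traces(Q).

P's transition system — 5 states:
  p0 = a.((a.0 + 0\{a}) | (a.0 | (0 | 0))) :: ··a··> p1
  p1 = (a.0 + 0\{a}) | (a.0 | (0 | 0)) :: ··a··> p2, ··a··> p3
  p2 = (a.0 + 0\{a}) | (0 | (0 | 0)) :: ··a··> p4
  p3 = 0 | (a.0 | (0 | 0)) :: ··a··> p4
  p4 = 0 | (0 | (0 | 0)) :: ∅
Q's transition system — 3 states:
  q0 = a.((a.0 + 0\{a}) | (0 | (0 | 0))) :: ··a··> q1
  q1 = (a.0 + 0\{a}) | (0 | (0 | 0)) :: ··a··> q2
  q2 = 0 | (0 | (0 | 0)) :: ∅
Executing aaa from P (initial set {p0}):
  after a @ step 1: {p1}
  after a @ step 2: {p2, p3}
  after a @ step 3: {p4}
  — P admits the full trace.
Executing aaa from Q (initial set {q0}):
  after a @ step 1: {q1}
  after a @ step 2: {q2}
  after a @ step 3: ∅  — Q cannot continue

aaa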